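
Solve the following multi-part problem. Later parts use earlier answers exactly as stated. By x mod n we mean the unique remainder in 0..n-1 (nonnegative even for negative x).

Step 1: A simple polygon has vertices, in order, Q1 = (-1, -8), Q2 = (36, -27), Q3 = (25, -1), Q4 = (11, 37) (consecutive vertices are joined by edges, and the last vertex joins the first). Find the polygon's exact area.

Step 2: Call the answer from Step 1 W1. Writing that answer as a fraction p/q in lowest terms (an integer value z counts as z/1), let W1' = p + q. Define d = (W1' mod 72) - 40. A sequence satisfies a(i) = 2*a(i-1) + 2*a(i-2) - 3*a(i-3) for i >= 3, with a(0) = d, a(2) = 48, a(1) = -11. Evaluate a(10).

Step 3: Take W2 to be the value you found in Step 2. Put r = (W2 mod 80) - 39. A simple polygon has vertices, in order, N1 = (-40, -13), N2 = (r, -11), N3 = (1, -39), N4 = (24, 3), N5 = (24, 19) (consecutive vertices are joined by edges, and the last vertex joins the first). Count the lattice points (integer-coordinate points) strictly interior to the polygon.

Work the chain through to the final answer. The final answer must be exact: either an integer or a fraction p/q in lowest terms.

Step 1: cross terms: (-1*-27 - 36*-8)=315, (36*-1 - 25*-27)=639, (25*37 - 11*-1)=936, (11*-8 - -1*37)=-51; twice the area = |1839| = 1839; area = 1839/2; answer 1839/2
Step 2: W1 = 1839/2; threaded value p + q = 1841; d = 1; a(3) = 2*(48) + 2*(-11) - 3*(1) = 71; iterating: a(3)=71, a(4)=271, a(5)=540, a(6)=1409, a(7)=3085, a(8)=7368, a(9)=16679, a(10)=38839; answer 38839
Step 3: W2 = 38839; r = 0; cross terms: (-40*-11 - 0*-13)=440, (0*-39 - 1*-11)=11, (1*3 - 24*-39)=939, (24*19 - 24*3)=384, (24*-13 - -40*19)=448; twice the area = |2222| = 2222; area = 1111; boundary points = 2 + 1 + 1 + 16 + 32 = 52; strictly interior points = area - boundary/2 + 1 = 1086; answer 1086

1086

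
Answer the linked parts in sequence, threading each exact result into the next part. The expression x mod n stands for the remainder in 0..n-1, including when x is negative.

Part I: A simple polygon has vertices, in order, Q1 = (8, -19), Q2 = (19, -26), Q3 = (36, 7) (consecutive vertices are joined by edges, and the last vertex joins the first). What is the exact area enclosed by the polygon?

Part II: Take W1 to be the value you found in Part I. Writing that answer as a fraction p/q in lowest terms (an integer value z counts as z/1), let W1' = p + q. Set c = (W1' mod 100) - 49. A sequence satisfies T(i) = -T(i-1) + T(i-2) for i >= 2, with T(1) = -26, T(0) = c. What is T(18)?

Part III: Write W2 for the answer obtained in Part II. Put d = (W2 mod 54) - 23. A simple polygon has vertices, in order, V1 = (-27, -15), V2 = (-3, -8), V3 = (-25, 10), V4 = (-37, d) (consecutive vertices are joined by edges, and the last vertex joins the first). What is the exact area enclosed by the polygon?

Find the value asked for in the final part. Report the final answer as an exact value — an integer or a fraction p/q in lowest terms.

Part I: cross terms: (8*-26 - 19*-19)=153, (19*7 - 36*-26)=1069, (36*-19 - 8*7)=-740; twice the area = |482| = 482; area = 241; answer 241
Part II: W1 = 241; threaded value p + q = 242; c = -7; T(2) = -1*(-26) + 1*(-7) = 19; iterating: T(2)=19, T(3)=-45, T(4)=64, T(5)=-109, T(6)=173, T(7)=-282, T(8)=455, T(9)=-737, T(10)=1192, T(11)=-1929, T(12)=3121, T(13)=-5050, T(14)=8171, T(15)=-13221, T(16)=21392, T(17)=-34613, T(18)=56005; answer 56005
Part III: W2 = 56005; d = -16; cross terms: (-27*-8 - -3*-15)=171, (-3*10 - -25*-8)=-230, (-25*-16 - -37*10)=770, (-37*-15 - -27*-16)=123; twice the area = |834| = 834; area = 417; answer 417

417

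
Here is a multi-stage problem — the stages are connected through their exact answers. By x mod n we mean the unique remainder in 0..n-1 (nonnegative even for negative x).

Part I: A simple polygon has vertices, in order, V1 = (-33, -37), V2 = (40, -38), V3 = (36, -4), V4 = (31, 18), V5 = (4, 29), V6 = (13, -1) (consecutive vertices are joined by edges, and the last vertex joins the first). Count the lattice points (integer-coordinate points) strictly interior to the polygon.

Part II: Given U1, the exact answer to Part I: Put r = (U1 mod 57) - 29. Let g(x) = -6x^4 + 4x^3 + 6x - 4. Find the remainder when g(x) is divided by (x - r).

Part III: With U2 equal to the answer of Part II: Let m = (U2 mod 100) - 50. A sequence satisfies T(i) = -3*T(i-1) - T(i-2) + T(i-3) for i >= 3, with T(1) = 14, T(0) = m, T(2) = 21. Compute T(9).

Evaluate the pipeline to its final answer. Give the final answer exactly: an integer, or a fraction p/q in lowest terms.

Part I: cross terms: (-33*-38 - 40*-37)=2734, (40*-4 - 36*-38)=1208, (36*18 - 31*-4)=772, (31*29 - 4*18)=827, (4*-1 - 13*29)=-381, (13*-37 - -33*-1)=-514; twice the area = |4646| = 4646; area = 2323; boundary points = 1 + 2 + 1 + 1 + 3 + 2 = 10; strictly interior points = area - boundary/2 + 1 = 2319; answer 2319
Part II: U1 = 2319; r = 10; remainder = value at the root: -6*(10)^4 + 4*(10)^3 + 6*(10)^1 - 4 = (-60000) + (4000) + (60) + (-4) = -55944; answer -55944
Part III: U2 = -55944; m = 6; T(3) = -3*(21) - 1*(14) + 1*(6) = -71; iterating: T(3)=-71, T(4)=206, T(5)=-526, T(6)=1301, T(7)=-3171, T(8)=7686, T(9)=-18586; answer -18586

-18586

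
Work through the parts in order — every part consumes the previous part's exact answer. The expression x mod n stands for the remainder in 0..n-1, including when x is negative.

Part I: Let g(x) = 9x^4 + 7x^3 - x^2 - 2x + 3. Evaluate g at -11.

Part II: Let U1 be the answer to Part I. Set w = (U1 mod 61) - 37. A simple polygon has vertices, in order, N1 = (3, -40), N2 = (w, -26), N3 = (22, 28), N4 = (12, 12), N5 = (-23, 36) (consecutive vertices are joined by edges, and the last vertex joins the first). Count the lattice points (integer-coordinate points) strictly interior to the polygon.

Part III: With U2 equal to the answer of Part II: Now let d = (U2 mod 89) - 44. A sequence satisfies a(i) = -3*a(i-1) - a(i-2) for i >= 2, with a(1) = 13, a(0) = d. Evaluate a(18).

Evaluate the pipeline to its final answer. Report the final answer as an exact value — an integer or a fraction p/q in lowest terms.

-57225288

Part I: 9*(-11)^4 + 7*(-11)^3 - 1*(-11)^2 - 2*(-11)^1 + 3 = (131769) + (-9317) + (-121) + (22) + (3) = 122356; answer 122356
Part II: U1 = 122356; w = 14; cross terms: (3*-26 - 14*-40)=482, (14*28 - 22*-26)=964, (22*12 - 12*28)=-72, (12*36 - -23*12)=708, (-23*-40 - 3*36)=812; twice the area = |2894| = 2894; area = 1447; boundary points = 1 + 2 + 2 + 1 + 2 = 8; strictly interior points = area - boundary/2 + 1 = 1444; answer 1444
Part III: U2 = 1444; d = -24; a(2) = -3*(13) - 1*(-24) = -15; iterating: a(2)=-15, a(3)=32, a(4)=-81, a(5)=211, a(6)=-552, a(7)=1445, a(8)=-3783, a(9)=9904, a(10)=-25929, a(11)=67883, a(12)=-177720, a(13)=465277, a(14)=-1218111, a(15)=3189056, a(16)=-8349057, a(17)=21858115, a(18)=-57225288; answer -57225288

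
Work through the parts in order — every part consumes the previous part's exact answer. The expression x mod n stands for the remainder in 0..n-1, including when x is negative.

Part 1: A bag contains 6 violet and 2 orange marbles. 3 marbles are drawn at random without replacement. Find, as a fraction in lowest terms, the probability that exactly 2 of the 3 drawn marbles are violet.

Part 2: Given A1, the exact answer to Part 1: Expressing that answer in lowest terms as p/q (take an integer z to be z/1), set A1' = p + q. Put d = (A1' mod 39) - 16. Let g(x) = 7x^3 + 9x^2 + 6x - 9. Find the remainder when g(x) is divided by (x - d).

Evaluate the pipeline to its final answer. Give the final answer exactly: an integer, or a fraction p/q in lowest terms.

-10881

Part 1: total draws C(8,3) = 56; favorable C(6,2)*C(2,1) = 30; P = 15/28; answer 15/28
Part 2: A1 = 15/28; threaded value p + q = 43; d = -12; remainder = value at the root: 7*(-12)^3 + 9*(-12)^2 + 6*(-12)^1 - 9 = (-12096) + (1296) + (-72) + (-9) = -10881; answer -10881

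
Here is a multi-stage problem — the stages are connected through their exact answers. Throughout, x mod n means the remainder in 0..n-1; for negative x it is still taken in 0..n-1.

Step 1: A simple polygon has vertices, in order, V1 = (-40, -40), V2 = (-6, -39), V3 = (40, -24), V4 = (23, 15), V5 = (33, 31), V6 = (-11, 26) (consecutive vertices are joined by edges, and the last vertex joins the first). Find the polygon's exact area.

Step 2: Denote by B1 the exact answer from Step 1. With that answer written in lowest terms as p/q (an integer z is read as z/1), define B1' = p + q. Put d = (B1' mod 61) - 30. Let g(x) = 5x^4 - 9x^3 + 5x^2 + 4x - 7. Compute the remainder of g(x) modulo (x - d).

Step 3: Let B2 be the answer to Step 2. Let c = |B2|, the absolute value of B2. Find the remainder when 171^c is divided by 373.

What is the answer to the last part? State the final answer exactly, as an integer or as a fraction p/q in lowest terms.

Step 1: cross terms: (-40*-39 - -6*-40)=1320, (-6*-24 - 40*-39)=1704, (40*15 - 23*-24)=1152, (23*31 - 33*15)=218, (33*26 - -11*31)=1199, (-11*-40 - -40*26)=1480; twice the area = |7073| = 7073; area = 7073/2; answer 7073/2
Step 2: B1 = 7073/2; threaded value p + q = 7075; d = 30; remainder = value at the root: 5*(30)^4 - 9*(30)^3 + 5*(30)^2 + 4*(30)^1 - 7 = (4050000) + (-243000) + (4500) + (120) + (-7) = 3811613; answer 3811613
Step 3: B2 = 3811613; c = 3811613; squarings mod 373: 171^1=171, 171^2=147, 171^4=348, 171^8=252, 171^16=94, 171^32=257, 171^64=28, 171^128=38, 171^256=325, 171^512=66, 171^1024=253, 171^2048=226, 171^4096=348, 171^8192=252, 171^16384=94, 171^32768=257, 171^65536=28, 171^131072=38, 171^262144=325, 171^524288=66, 171^1048576=253, 171^2097152=226; 171^3811613 = 171^1 * 171^4 * 171^8 * 171^16 * 171^256 * 171^2048 * 171^8192 * 171^131072 * 171^524288 * 171^1048576 * 171^2097152 = 275 (mod 373); answer 275

275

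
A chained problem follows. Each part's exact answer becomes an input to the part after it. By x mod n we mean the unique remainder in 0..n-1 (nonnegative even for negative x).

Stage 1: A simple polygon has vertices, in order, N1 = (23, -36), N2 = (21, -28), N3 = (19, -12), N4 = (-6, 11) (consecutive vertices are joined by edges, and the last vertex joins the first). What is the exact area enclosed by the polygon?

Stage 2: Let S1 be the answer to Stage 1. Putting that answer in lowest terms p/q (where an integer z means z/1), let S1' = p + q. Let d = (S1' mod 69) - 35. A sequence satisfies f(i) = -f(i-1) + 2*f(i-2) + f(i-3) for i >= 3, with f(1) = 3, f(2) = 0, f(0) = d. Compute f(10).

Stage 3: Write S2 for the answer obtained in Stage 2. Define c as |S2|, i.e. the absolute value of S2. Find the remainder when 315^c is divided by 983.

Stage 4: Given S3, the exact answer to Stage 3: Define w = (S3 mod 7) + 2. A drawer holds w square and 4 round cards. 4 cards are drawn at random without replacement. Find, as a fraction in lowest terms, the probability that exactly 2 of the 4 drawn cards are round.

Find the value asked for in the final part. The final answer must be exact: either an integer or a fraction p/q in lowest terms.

3/7

Stage 1: cross terms: (23*-28 - 21*-36)=112, (21*-12 - 19*-28)=280, (19*11 - -6*-12)=137, (-6*-36 - 23*11)=-37; twice the area = |492| = 492; area = 246; answer 246
Stage 2: S1 = 246; threaded value p + q = 247; d = 5; f(3) = -1*(0) + 2*(3) + 1*(5) = 11; iterating: f(3)=11, f(4)=-8, f(5)=30, f(6)=-35, f(7)=87, f(8)=-127, f(9)=266, f(10)=-433; answer -433
Stage 3: S2 = -433; c = 433; squarings mod 983: 315^1=315, 315^2=925, 315^4=415, 315^8=200, 315^16=680, 315^32=390, 315^64=718, 315^128=432, 315^256=837; 315^433 = 315^1 * 315^16 * 315^32 * 315^128 * 315^256 = 39 (mod 983); answer 39
Stage 4: S3 = 39; w = 6; total draws C(10,4) = 210; favorable C(4,2)*C(6,2) = 90; P = 3/7; answer 3/7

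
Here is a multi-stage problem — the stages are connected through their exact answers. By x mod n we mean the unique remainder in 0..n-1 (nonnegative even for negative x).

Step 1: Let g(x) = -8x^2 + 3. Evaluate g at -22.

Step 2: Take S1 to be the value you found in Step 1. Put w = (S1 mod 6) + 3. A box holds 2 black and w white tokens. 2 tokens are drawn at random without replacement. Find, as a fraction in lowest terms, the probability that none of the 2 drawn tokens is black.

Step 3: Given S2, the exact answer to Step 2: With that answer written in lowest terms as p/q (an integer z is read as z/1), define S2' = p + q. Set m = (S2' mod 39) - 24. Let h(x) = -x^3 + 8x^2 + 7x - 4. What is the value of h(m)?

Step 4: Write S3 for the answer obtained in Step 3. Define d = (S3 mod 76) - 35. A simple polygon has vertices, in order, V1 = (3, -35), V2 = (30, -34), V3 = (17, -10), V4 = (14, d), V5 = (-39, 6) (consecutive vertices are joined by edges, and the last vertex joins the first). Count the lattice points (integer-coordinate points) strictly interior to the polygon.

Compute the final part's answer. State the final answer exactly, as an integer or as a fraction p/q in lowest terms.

Step 1: -8*(-22)^2 + 3 = (-3872) + (3) = -3869; answer -3869
Step 2: S1 = -3869; w = 4; total draws C(6,2) = 15; favorable C(4,2) = 6; P = 2/5; answer 2/5
Step 3: S2 = 2/5; threaded value p + q = 7; m = -17; -1*(-17)^3 + 8*(-17)^2 + 7*(-17)^1 - 4 = (4913) + (2312) + (-119) + (-4) = 7102; answer 7102
Step 4: S3 = 7102; d = -1; cross terms: (3*-34 - 30*-35)=948, (30*-10 - 17*-34)=278, (17*-1 - 14*-10)=123, (14*6 - -39*-1)=45, (-39*-35 - 3*6)=1347; twice the area = |2741| = 2741; area = 2741/2; boundary points = 1 + 1 + 3 + 1 + 1 = 7; strictly interior points = area - boundary/2 + 1 = 1368; answer 1368

1368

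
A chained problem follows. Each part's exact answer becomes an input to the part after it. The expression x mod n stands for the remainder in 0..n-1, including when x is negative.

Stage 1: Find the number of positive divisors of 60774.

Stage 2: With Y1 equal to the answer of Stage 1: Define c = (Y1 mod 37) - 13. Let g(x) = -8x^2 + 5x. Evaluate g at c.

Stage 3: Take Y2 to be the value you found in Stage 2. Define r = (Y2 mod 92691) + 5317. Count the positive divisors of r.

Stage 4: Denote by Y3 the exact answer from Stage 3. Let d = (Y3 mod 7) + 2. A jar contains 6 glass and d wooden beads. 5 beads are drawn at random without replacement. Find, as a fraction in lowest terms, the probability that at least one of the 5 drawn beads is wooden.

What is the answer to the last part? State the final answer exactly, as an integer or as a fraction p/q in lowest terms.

Stage 1: 60774 = 2 * 3 * 7 * 1447; number of divisors = (1+1) * (1+1) * (1+1) * (1+1) = 16; answer 16
Stage 2: Y1 = 16; c = 3; -8*(3)^2 + 5*(3)^1 = (-72) + (15) = -57; answer -57
Stage 3: Y2 = -57; r = 97951; 97951 = 7^2 * 1999; number of divisors = (2+1) * (1+1) = 6; answer 6
Stage 4: Y3 = 6; d = 8; total draws C(14,5) = 2002; complement C(6,5) = 6; favorable 2002 - 6 = 1996; P = 998/1001; answer 998/1001

998/1001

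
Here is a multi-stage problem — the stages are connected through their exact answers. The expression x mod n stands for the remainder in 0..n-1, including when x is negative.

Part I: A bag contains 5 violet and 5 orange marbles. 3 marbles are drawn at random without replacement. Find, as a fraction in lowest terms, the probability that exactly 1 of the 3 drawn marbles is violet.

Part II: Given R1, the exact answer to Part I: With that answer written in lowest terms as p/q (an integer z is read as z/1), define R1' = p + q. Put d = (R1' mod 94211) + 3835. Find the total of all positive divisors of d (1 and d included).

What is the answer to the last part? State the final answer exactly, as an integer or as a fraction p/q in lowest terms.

9828

Part I: total draws C(10,3) = 120; favorable C(5,1)*C(5,2) = 50; P = 5/12; answer 5/12
Part II: R1 = 5/12; threaded value p + q = 17; d = 3852; 3852 = 2^2 * 3^2 * 107; sigma = (1 + 2 + 4) * (1 + 3 + 9) * (1 + 107) = 7 * 13 * 108 = 9828; answer 9828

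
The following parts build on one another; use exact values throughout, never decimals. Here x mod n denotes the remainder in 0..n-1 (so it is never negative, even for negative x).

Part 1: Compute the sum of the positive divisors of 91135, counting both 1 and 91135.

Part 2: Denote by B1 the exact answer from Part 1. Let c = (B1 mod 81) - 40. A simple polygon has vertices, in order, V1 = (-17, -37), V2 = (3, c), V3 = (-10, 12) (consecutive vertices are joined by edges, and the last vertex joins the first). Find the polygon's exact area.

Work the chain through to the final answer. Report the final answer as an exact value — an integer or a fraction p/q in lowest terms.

Part 1: 91135 = 5 * 11 * 1657; sigma = (1 + 5) * (1 + 11) * (1 + 1657) = 6 * 12 * 1658 = 119376; answer 119376
Part 2: B1 = 119376; c = 23; cross terms: (-17*23 - 3*-37)=-280, (3*12 - -10*23)=266, (-10*-37 - -17*12)=574; twice the area = |560| = 560; area = 280; answer 280

280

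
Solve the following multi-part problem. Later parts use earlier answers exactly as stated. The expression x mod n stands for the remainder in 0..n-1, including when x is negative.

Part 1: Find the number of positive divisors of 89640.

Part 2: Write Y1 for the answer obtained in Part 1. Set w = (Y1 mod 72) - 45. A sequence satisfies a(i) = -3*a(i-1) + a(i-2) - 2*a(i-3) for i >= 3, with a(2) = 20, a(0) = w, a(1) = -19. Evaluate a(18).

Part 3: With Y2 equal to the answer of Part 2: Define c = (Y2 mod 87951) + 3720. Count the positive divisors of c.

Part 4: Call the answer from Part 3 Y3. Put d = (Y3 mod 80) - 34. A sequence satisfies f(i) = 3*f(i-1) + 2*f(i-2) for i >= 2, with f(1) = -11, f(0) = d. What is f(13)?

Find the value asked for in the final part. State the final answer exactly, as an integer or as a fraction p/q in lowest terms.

Part 1: 89640 = 2^3 * 3^3 * 5 * 83; number of divisors = (3+1) * (3+1) * (1+1) * (1+1) = 64; answer 64
Part 2: Y1 = 64; w = 19; a(3) = -3*(20) + 1*(-19) - 2*(19) = -117; iterating: a(3)=-117, a(4)=409, a(5)=-1384, a(6)=4795, a(7)=-16587, a(8)=57324, a(9)=-198149, a(10)=684945, a(11)=-2367632, a(12)=8184139, a(13)=-28289939, a(14)=97789220, a(15)=-338025877, a(16)=1168446729, a(17)=-4038944504, a(18)=13961331995; answer 13961331995
Part 3: Y2 = 13961331995; c = 81926; 81926 = 2 * 13 * 23 * 137; number of divisors = (1+1) * (1+1) * (1+1) * (1+1) = 16; answer 16
Part 4: Y3 = 16; d = -18; f(2) = 3*(-11) + 2*(-18) = -69; iterating: f(2)=-69, f(3)=-229, f(4)=-825, f(5)=-2933, f(6)=-10449, f(7)=-37213, f(8)=-132537, f(9)=-472037, f(10)=-1681185, f(11)=-5987629, f(12)=-21325257, f(13)=-75951029; answer -75951029

-75951029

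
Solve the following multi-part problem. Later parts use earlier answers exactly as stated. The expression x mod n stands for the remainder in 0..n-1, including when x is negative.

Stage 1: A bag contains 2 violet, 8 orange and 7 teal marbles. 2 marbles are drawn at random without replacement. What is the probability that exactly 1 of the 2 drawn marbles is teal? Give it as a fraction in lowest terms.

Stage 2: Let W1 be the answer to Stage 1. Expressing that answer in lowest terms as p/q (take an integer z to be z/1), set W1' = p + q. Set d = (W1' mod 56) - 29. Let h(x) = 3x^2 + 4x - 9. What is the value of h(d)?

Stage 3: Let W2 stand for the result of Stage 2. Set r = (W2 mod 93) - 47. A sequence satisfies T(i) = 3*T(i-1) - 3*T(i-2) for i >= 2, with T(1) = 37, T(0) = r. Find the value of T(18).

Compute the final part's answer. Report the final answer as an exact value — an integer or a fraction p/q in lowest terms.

688905

Stage 1: total draws C(17,2) = 136; favorable C(7,1)*C(10,1) = 70; P = 35/68; answer 35/68
Stage 2: W1 = 35/68; threaded value p + q = 103; d = 18; 3*(18)^2 + 4*(18)^1 - 9 = (972) + (72) + (-9) = 1035; answer 1035
Stage 3: W2 = 1035; r = -35; T(2) = 3*(37) - 3*(-35) = 216; iterating: T(2)=216, T(3)=537, T(4)=963, T(5)=1278, T(6)=945, T(7)=-999, T(8)=-5832, T(9)=-14499, T(10)=-26001, T(11)=-34506, T(12)=-25515, T(13)=26973, T(14)=157464, T(15)=391473, T(16)=702027, T(17)=931662, T(18)=688905; answer 688905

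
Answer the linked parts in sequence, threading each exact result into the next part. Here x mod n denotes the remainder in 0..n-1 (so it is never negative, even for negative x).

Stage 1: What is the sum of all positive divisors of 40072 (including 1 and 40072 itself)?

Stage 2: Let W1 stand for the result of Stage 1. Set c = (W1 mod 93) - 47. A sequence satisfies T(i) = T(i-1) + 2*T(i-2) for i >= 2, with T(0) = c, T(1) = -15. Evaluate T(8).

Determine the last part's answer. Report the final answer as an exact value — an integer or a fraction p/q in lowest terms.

-4801

Stage 1: 40072 = 2^3 * 5009; sigma = (1 + 2 + 4 + 8) * (1 + 5009) = 15 * 5010 = 75150; answer 75150
Stage 2: W1 = 75150; c = -41; T(2) = 1*(-15) + 2*(-41) = -97; iterating: T(2)=-97, T(3)=-127, T(4)=-321, T(5)=-575, T(6)=-1217, T(7)=-2367, T(8)=-4801; answer -4801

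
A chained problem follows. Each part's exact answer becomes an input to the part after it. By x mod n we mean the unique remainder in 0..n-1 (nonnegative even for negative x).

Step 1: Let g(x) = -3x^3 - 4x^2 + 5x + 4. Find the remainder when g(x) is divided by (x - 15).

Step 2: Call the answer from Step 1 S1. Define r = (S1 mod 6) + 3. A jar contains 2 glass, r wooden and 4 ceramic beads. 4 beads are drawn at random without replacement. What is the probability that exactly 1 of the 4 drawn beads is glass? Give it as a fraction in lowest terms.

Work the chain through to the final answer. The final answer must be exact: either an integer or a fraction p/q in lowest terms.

Step 1: remainder = value at the root: -3*(15)^3 - 4*(15)^2 + 5*(15)^1 + 4 = (-10125) + (-900) + (75) + (4) = -10946; answer -10946
Step 2: S1 = -10946; r = 7; total draws C(13,4) = 715; favorable C(2,1)*C(11,3) = 330; P = 6/13; answer 6/13

6/13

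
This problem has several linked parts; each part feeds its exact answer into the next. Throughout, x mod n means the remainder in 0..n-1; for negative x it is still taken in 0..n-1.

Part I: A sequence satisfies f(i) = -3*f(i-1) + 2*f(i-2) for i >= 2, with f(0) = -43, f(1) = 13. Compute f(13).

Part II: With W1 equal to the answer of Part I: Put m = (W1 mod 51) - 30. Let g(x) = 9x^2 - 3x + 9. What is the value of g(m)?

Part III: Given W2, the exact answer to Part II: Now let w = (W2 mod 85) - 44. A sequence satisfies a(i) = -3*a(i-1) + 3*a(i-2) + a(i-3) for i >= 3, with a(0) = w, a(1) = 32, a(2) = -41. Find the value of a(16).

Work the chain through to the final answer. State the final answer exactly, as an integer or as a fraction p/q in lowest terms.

-5219195983

Part I: f(2) = -3*(13) + 2*(-43) = -125; iterating: f(2)=-125, f(3)=401, f(4)=-1453, f(5)=5161, f(6)=-18389, f(7)=65489, f(8)=-233245, f(9)=830713, f(10)=-2958629, f(11)=10537313, f(12)=-37529197, f(13)=133662217; answer 133662217
Part II: W1 = 133662217; m = 10; 9*(10)^2 - 3*(10)^1 + 9 = (900) + (-30) + (9) = 879; answer 879
Part III: W2 = 879; w = -15; a(3) = -3*(-41) + 3*(32) + 1*(-15) = 204; iterating: a(3)=204, a(4)=-703, a(5)=2680, a(6)=-9945, a(7)=37172, a(8)=-138671, a(9)=517584, a(10)=-1931593, a(11)=7208860, a(12)=-26903775, a(13)=100406312, a(14)=-374721401, a(15)=1398479364, a(16)=-5219195983; answer -5219195983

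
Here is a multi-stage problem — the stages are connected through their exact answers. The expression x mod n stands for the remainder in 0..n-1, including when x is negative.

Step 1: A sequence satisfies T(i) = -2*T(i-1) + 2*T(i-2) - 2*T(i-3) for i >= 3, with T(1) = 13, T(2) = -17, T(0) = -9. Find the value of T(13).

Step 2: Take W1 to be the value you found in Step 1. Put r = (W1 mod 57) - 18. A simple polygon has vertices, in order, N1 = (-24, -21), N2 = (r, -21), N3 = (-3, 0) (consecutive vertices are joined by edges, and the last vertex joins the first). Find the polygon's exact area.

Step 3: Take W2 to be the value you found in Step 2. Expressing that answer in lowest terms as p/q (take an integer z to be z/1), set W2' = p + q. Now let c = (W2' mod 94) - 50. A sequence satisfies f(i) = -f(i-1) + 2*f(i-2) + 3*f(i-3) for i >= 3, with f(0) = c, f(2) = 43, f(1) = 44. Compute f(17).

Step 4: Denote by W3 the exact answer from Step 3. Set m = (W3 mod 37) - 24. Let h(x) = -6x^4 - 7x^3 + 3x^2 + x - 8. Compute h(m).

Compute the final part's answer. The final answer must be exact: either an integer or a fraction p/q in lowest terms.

-5

Step 1: T(3) = -2*(-17) + 2*(13) - 2*(-9) = 78; iterating: T(3)=78, T(4)=-216, T(5)=622, T(6)=-1832, T(7)=5340, T(8)=-15588, T(9)=45520, T(10)=-132896, T(11)=388008, T(12)=-1132848, T(13)=3307504; answer 3307504
Step 2: W1 = 3307504; r = 4; cross terms: (-24*-21 - 4*-21)=588, (4*0 - -3*-21)=-63, (-3*-21 - -24*0)=63; twice the area = |588| = 588; area = 294; answer 294
Step 3: W2 = 294; threaded value p + q = 295; c = -37; f(3) = -1*(43) + 2*(44) + 3*(-37) = -66; iterating: f(3)=-66, f(4)=284, f(5)=-287, f(6)=657, f(7)=-379, f(8)=832, f(9)=381, f(10)=146, f(11)=3112, f(12)=-1677, f(13)=8339, f(14)=-2357, f(15)=14004, f(16)=6299, f(17)=14638; answer 14638
Step 4: W3 = 14638; m = -1; -6*(-1)^4 - 7*(-1)^3 + 3*(-1)^2 + 1*(-1)^1 - 8 = (-6) + (7) + (3) + (-1) + (-8) = -5; answer -5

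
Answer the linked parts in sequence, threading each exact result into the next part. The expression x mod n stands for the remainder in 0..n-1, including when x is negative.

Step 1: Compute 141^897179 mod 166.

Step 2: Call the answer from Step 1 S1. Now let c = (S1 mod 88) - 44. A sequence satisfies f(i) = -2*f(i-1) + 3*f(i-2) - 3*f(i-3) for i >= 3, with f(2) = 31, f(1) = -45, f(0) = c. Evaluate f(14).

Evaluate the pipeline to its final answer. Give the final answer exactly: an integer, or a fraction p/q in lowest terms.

61025281

Step 1: squarings mod 166: 141^1=141, 141^2=127, 141^4=27, 141^8=65, 141^16=75, 141^32=147, 141^64=29, 141^128=11, 141^256=121, 141^512=33, 141^1024=93, 141^2048=17, 141^4096=123, 141^8192=23, 141^16384=31, 141^32768=131, 141^65536=63, 141^131072=151, 141^262144=59, 141^524288=161; 141^897179 = 141^1 * 141^2 * 141^8 * 141^16 * 141^128 * 141^4096 * 141^8192 * 141^32768 * 141^65536 * 141^262144 * 141^524288 = 117 (mod 166); answer 117
Step 2: S1 = 117; c = -15; f(3) = -2*(31) + 3*(-45) - 3*(-15) = -152; iterating: f(3)=-152, f(4)=532, f(5)=-1613, f(6)=5278, f(7)=-16991, f(8)=54655, f(9)=-176117, f(10)=567172, f(11)=-1826660, f(12)=5883187, f(13)=-18947870, f(14)=61025281; answer 61025281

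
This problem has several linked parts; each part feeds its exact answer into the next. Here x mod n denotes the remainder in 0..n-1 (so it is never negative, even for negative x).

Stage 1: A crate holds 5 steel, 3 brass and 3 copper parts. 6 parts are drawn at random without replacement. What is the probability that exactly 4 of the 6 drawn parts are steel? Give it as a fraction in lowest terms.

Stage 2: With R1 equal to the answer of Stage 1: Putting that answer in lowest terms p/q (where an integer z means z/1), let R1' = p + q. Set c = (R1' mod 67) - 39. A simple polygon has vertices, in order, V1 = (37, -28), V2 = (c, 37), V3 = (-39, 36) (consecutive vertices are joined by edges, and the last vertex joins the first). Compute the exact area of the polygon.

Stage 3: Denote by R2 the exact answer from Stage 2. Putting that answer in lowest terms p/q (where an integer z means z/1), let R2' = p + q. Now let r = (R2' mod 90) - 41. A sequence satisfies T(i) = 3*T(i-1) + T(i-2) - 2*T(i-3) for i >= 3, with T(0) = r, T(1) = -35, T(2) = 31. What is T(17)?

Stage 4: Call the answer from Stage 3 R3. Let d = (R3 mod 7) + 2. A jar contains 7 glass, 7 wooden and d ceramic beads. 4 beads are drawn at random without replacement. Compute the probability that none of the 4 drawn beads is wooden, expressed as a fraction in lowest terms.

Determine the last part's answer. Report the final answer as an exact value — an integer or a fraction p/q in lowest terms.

11/102

Stage 1: total draws C(11,6) = 462; favorable C(5,4)*C(6,2) = 75; P = 25/154; answer 25/154
Stage 2: R1 = 25/154; threaded value p + q = 179; c = 6; cross terms: (37*37 - 6*-28)=1537, (6*36 - -39*37)=1659, (-39*-28 - 37*36)=-240; twice the area = |2956| = 2956; area = 1478; answer 1478
Stage 3: R2 = 1478; threaded value p + q = 1479; r = -2; T(3) = 3*(31) + 1*(-35) - 2*(-2) = 62; iterating: T(3)=62, T(4)=287, T(5)=861, T(6)=2746, T(7)=8525, T(8)=26599, T(9)=82830, T(10)=258039, T(11)=803749, T(12)=2503626, T(13)=7798549, T(14)=24291775, T(15)=75666622, T(16)=235694543, T(17)=734166701; answer 734166701
Stage 4: R3 = 734166701; d = 4; total draws C(18,4) = 3060; favorable C(11,4) = 330; P = 11/102; answer 11/102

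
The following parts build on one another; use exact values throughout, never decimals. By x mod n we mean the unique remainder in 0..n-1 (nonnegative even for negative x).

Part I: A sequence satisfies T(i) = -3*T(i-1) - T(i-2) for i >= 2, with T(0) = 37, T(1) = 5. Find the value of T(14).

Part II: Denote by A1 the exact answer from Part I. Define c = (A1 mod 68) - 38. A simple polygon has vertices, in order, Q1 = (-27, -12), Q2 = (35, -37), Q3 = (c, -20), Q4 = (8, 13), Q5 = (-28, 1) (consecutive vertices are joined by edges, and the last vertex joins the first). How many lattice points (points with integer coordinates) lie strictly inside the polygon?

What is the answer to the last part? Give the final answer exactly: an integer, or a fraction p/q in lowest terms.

650

Part I: T(2) = -3*(5) - 1*(37) = -52; iterating: T(2)=-52, T(3)=151, T(4)=-401, T(5)=1052, T(6)=-2755, T(7)=7213, T(8)=-18884, T(9)=49439, T(10)=-129433, T(11)=338860, T(12)=-887147, T(13)=2322581, T(14)=-6080596; answer -6080596
Part II: A1 = -6080596; c = -6; cross terms: (-27*-37 - 35*-12)=1419, (35*-20 - -6*-37)=-922, (-6*13 - 8*-20)=82, (8*1 - -28*13)=372, (-28*-12 - -27*1)=363; twice the area = |1314| = 1314; area = 657; boundary points = 1 + 1 + 1 + 12 + 1 = 16; strictly interior points = area - boundary/2 + 1 = 650; answer 650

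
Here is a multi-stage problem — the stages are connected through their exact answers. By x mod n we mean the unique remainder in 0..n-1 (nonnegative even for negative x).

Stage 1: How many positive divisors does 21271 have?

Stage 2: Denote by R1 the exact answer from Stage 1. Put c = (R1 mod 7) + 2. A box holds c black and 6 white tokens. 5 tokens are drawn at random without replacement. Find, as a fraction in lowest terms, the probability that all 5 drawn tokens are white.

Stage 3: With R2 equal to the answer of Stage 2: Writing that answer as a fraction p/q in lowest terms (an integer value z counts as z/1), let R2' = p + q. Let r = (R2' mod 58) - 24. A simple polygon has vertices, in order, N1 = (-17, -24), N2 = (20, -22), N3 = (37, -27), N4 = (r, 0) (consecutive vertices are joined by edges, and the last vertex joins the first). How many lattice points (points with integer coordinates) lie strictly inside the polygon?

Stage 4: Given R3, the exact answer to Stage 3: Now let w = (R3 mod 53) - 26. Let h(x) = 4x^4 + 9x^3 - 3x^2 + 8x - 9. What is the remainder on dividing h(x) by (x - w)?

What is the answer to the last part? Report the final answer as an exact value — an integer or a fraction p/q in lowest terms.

Stage 1: 21271 = 89 * 239; number of divisors = (1+1) * (1+1) = 4; answer 4
Stage 2: R1 = 4; c = 6; total draws C(12,5) = 792; favorable C(6,5) = 6; P = 1/132; answer 1/132
Stage 3: R2 = 1/132; threaded value p + q = 133; r = -7; cross terms: (-17*-22 - 20*-24)=854, (20*-27 - 37*-22)=274, (37*0 - -7*-27)=-189, (-7*-24 - -17*0)=168; twice the area = |1107| = 1107; area = 1107/2; boundary points = 1 + 1 + 1 + 2 = 5; strictly interior points = area - boundary/2 + 1 = 552; answer 552
Stage 4: R3 = 552; w = -4; remainder = value at the root: 4*(-4)^4 + 9*(-4)^3 - 3*(-4)^2 + 8*(-4)^1 - 9 = (1024) + (-576) + (-48) + (-32) + (-9) = 359; answer 359

359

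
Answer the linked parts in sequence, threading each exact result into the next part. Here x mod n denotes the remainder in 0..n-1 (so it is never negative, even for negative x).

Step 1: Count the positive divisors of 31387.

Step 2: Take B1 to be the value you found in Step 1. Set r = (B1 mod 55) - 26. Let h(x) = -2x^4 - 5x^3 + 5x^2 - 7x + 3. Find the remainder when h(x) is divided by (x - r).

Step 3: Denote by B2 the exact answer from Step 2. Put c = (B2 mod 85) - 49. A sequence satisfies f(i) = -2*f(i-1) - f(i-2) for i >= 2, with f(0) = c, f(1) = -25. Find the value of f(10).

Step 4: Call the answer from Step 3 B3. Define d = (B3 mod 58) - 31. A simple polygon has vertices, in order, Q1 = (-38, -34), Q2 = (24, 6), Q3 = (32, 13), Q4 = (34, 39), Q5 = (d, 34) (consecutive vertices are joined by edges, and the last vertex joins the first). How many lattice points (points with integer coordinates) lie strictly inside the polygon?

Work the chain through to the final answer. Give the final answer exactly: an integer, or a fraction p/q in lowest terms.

2453

Step 1: 31387 is prime, so its only divisors are 1 and 31387; count = 2; answer 2
Step 2: B1 = 2; r = -24; remainder = value at the root: -2*(-24)^4 - 5*(-24)^3 + 5*(-24)^2 - 7*(-24)^1 + 3 = (-663552) + (69120) + (2880) + (168) + (3) = -591381; answer -591381
Step 3: B2 = -591381; c = 0; f(2) = -2*(-25) - 1*(0) = 50; iterating: f(2)=50, f(3)=-75, f(4)=100, f(5)=-125, f(6)=150, f(7)=-175, f(8)=200, f(9)=-225, f(10)=250; answer 250
Step 4: B3 = 250; d = -13; cross terms: (-38*6 - 24*-34)=588, (24*13 - 32*6)=120, (32*39 - 34*13)=806, (34*34 - -13*39)=1663, (-13*-34 - -38*34)=1734; twice the area = |4911| = 4911; area = 4911/2; boundary points = 2 + 1 + 2 + 1 + 1 = 7; strictly interior points = area - boundary/2 + 1 = 2453; answer 2453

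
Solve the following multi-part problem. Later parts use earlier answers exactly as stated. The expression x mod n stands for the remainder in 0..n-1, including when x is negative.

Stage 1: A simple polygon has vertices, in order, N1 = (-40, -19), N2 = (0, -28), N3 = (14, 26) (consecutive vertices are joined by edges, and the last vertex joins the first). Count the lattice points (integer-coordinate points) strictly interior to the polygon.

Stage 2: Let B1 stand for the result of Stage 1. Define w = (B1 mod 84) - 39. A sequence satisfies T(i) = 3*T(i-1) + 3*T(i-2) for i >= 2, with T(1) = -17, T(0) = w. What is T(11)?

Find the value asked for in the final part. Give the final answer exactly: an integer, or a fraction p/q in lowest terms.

-5817906

Stage 1: cross terms: (-40*-28 - 0*-19)=1120, (0*26 - 14*-28)=392, (14*-19 - -40*26)=774; twice the area = |2286| = 2286; area = 1143; boundary points = 1 + 2 + 9 = 12; strictly interior points = area - boundary/2 + 1 = 1138; answer 1138
Stage 2: B1 = 1138; w = 7; T(2) = 3*(-17) + 3*(7) = -30; iterating: T(2)=-30, T(3)=-141, T(4)=-513, T(5)=-1962, T(6)=-7425, T(7)=-28161, T(8)=-106758, T(9)=-404757, T(10)=-1534545, T(11)=-5817906; answer -5817906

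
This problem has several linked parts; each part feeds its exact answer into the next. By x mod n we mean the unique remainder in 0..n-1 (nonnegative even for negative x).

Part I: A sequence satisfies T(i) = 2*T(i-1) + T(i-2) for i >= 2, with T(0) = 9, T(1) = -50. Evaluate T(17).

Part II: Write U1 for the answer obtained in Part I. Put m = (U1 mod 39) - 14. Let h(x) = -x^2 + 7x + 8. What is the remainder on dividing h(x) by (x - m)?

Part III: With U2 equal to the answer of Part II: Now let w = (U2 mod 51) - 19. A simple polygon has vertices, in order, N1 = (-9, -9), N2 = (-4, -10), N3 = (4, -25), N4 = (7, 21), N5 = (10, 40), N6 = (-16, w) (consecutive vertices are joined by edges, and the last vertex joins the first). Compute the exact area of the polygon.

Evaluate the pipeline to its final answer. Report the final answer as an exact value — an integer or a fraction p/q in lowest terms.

929

Part I: T(2) = 2*(-50) + 1*(9) = -91; iterating: T(2)=-91, T(3)=-232, T(4)=-555, T(5)=-1342, T(6)=-3239, T(7)=-7820, T(8)=-18879, T(9)=-45578, T(10)=-110035, T(11)=-265648, T(12)=-641331, T(13)=-1548310, T(14)=-3737951, T(15)=-9024212, T(16)=-21786375, T(17)=-52596962; answer -52596962
Part II: U1 = -52596962; m = 23; remainder = value at the root: -1*(23)^2 + 7*(23)^1 + 8 = (-529) + (161) + (8) = -360; answer -360
Part III: U2 = -360; w = 29; cross terms: (-9*-10 - -4*-9)=54, (-4*-25 - 4*-10)=140, (4*21 - 7*-25)=259, (7*40 - 10*21)=70, (10*29 - -16*40)=930, (-16*-9 - -9*29)=405; twice the area = |1858| = 1858; area = 929; answer 929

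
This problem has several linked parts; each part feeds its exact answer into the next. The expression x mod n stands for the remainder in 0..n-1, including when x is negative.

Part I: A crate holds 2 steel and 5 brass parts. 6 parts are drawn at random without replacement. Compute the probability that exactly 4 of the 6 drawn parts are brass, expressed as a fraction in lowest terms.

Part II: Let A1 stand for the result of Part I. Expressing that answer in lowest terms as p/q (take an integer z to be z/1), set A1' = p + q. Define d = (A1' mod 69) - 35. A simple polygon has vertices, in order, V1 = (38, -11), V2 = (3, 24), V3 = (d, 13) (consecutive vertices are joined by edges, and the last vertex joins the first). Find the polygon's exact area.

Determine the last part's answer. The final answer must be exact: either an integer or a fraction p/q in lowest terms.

1295/2

Part I: total draws C(7,6) = 7; favorable C(5,4)*C(2,2) = 5; P = 5/7; answer 5/7
Part II: A1 = 5/7; threaded value p + q = 12; d = -23; cross terms: (38*24 - 3*-11)=945, (3*13 - -23*24)=591, (-23*-11 - 38*13)=-241; twice the area = |1295| = 1295; area = 1295/2; answer 1295/2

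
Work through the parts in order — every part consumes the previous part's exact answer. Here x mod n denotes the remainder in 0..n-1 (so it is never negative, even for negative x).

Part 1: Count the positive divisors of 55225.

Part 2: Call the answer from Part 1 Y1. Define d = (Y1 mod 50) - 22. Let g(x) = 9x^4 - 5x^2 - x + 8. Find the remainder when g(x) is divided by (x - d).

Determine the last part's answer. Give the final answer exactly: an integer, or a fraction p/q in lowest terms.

Part 1: 55225 = 5^2 * 47^2; number of divisors = (2+1) * (2+1) = 9; answer 9
Part 2: Y1 = 9; d = -13; remainder = value at the root: 9*(-13)^4 - 5*(-13)^2 - 1*(-13)^1 + 8 = (257049) + (-845) + (13) + (8) = 256225; answer 256225

256225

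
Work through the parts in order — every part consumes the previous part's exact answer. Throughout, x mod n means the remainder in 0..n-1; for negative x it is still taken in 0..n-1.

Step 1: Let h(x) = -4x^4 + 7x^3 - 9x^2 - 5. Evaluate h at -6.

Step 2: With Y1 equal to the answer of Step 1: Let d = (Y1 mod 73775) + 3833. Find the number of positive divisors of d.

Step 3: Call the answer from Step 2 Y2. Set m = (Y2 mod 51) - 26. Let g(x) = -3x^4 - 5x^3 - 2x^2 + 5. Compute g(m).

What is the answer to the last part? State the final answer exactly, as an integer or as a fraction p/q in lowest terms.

Step 1: -4*(-6)^4 + 7*(-6)^3 - 9*(-6)^2 - 5 = (-5184) + (-1512) + (-324) + (-5) = -7025; answer -7025
Step 2: Y1 = -7025; d = 70583; 70583 is prime, so its only divisors are 1 and 70583; count = 2; answer 2
Step 3: Y2 = 2; m = -24; -3*(-24)^4 - 5*(-24)^3 - 2*(-24)^2 + 5 = (-995328) + (69120) + (-1152) + (5) = -927355; answer -927355

-927355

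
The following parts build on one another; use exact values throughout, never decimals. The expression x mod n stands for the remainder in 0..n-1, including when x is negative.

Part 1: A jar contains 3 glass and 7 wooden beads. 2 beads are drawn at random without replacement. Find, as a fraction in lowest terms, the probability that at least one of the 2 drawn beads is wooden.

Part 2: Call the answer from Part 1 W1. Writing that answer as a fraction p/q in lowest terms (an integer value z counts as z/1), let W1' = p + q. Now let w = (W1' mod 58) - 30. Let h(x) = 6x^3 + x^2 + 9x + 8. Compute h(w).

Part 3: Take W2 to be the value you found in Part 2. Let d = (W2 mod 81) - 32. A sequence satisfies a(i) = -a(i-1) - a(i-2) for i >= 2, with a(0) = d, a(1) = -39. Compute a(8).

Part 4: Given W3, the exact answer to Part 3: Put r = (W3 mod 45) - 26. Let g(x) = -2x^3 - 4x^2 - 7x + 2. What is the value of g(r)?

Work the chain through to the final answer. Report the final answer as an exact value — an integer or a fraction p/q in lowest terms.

-7753

Part 1: total draws C(10,2) = 45; complement C(3,2) = 3; favorable 45 - 3 = 42; P = 14/15; answer 14/15
Part 2: W1 = 14/15; threaded value p + q = 29; w = -1; 6*(-1)^3 + 1*(-1)^2 + 9*(-1)^1 + 8 = (-6) + (1) + (-9) + (8) = -6; answer -6
Part 3: W2 = -6; d = 43; a(2) = -1*(-39) - 1*(43) = -4; iterating: a(2)=-4, a(3)=43, a(4)=-39, a(5)=-4, a(6)=43, a(7)=-39, a(8)=-4; answer -4
Part 4: W3 = -4; r = 15; -2*(15)^3 - 4*(15)^2 - 7*(15)^1 + 2 = (-6750) + (-900) + (-105) + (2) = -7753; answer -7753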